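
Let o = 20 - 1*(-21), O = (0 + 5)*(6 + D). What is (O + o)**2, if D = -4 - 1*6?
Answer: 441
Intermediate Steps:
D = -10 (D = -4 - 6 = -10)
O = -20 (O = (0 + 5)*(6 - 10) = 5*(-4) = -20)
o = 41 (o = 20 + 21 = 41)
(O + o)**2 = (-20 + 41)**2 = 21**2 = 441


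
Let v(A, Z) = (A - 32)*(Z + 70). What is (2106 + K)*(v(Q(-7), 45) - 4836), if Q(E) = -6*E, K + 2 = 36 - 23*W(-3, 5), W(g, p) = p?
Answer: -7464150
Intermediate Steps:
K = -81 (K = -2 + (36 - 23*5) = -2 + (36 - 115) = -2 - 79 = -81)
v(A, Z) = (-32 + A)*(70 + Z)
(2106 + K)*(v(Q(-7), 45) - 4836) = (2106 - 81)*((-2240 - 32*45 + 70*(-6*(-7)) - 6*(-7)*45) - 4836) = 2025*((-2240 - 1440 + 70*42 + 42*45) - 4836) = 2025*((-2240 - 1440 + 2940 + 1890) - 4836) = 2025*(1150 - 4836) = 2025*(-3686) = -7464150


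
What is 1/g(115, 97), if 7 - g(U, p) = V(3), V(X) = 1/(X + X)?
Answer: 6/41 ≈ 0.14634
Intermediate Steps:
V(X) = 1/(2*X)
g(U, p) = 41/6 (g(U, p) = 7 - 1/(2*3) = 7 - 1*1/6 = 7 - 1/6 = 41/6)
1/g(115, 97) = 1/(41/6) = 6/41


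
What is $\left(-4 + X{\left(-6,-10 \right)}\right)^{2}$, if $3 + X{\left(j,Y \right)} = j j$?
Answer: $841$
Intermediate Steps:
$X{\left(j,Y \right)} = -3 + j^{2}$ ($X{\left(j,Y \right)} = -3 + j j = -3 + j^{2}$)
$\left(-4 + X{\left(-6,-10 \right)}\right)^{2} = \left(-4 - \left(3 - \left(-6\right)^{2}\right)\right)^{2} = \left(-4 + \left(-3 + 36\right)\right)^{2} = \left(-4 + 33\right)^{2} = 29^{2} = 841$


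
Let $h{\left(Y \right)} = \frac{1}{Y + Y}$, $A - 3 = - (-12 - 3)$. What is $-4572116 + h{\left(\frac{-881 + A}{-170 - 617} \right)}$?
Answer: $- \frac{7891471429}{1726} \approx -4.5721 \cdot 10^{6}$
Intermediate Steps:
$A = 18$ ($A = 3 - \left(-12 - 3\right) = 3 - -15 = 3 + 15 = 18$)
$h{\left(Y \right)} = \frac{1}{2 Y}$
$-4572116 + h{\left(\frac{-881 + A}{-170 - 617} \right)} = -4572116 + \frac{1}{2 \frac{-881 + 18}{-170 - 617}} = -4572116 + \frac{1}{2 \left(- \frac{863}{-787}\right)} = -4572116 + \frac{1}{2 \left(\left(-863\right) \left(- \frac{1}{787}\right)\right)} = -4572116 + \frac{1}{2 \cdot \frac{863}{787}} = -4572116 + \frac{1}{2} \cdot \frac{787}{863} = -4572116 + \frac{787}{1726} = - \frac{7891471429}{1726}$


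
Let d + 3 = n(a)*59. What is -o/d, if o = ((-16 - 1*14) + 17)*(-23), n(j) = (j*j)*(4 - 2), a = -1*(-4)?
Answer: -23/145 ≈ -0.15862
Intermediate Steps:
a = 4
n(j) = 2*j² (n(j) = j²*2 = 2*j²)
d = 1885 (d = -3 + (2*4²)*59 = -3 + (2*16)*59 = -3 + 32*59 = -3 + 1888 = 1885)
o = 299 (o = ((-16 - 14) + 17)*(-23) = (-30 + 17)*(-23) = -13*(-23) = 299)
-o/d = -299/1885 = -1*23/145 = -23/145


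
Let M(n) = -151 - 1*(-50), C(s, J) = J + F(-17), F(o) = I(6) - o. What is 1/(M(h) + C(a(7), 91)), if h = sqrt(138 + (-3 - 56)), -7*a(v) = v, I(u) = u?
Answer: 1/13 ≈ 0.076923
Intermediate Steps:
a(v) = -v/7
h = sqrt(79) (h = sqrt(138 - 59) = sqrt(79) ≈ 8.8882)
F(o) = 6 - o
C(s, J) = 23 + J (C(s, J) = J + (6 - 1*(-17)) = J + (6 + 17) = J + 23 = 23 + J)
M(n) = -101 (M(n) = -151 + 50 = -101)
1/(M(h) + C(a(7), 91)) = 1/(-101 + (23 + 91)) = 1/(-101 + 114) = 1/13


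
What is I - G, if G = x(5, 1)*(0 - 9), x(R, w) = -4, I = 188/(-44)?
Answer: -443/11 ≈ -40.273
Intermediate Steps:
I = -47/11 (I = 188*(-1/44) = -47/11 ≈ -4.2727)
G = 36 (G = -4*(0 - 9) = -4*(-9) = 36)
I - G = -47/11 - 1*36 = -47/11 - 36 = -443/11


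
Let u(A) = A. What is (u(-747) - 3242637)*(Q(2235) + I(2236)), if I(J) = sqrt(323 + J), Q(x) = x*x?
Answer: -16201432841400 - 3243384*sqrt(2559) ≈ -1.6202e+13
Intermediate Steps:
Q(x) = x**2
(u(-747) - 3242637)*(Q(2235) + I(2236)) = (-747 - 3242637)*(2235**2 + sqrt(323 + 2236)) = -3243384*(4995225 + sqrt(2559)) = -16201432841400 - 3243384*sqrt(2559)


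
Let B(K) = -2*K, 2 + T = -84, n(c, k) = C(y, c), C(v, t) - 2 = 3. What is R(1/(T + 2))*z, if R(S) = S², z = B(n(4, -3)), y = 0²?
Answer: -5/3528 ≈ -0.0014172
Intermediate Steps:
y = 0
C(v, t) = 5 (C(v, t) = 2 + 3 = 5)
n(c, k) = 5
T = -86 (T = -2 - 84 = -86)
z = -10 (z = -2*5 = -10)
R(1/(T + 2))*z = (1/(-86 + 2))²*(-10) = (1/(-84))²*(-10) = (-1/84)²*(-10) = (1/7056)*(-10) = -5/3528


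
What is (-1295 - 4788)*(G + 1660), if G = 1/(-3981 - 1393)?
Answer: -54265463637/5374 ≈ -1.0098e+7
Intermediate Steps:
G = -1/5374 (G = 1/(-5374) = -1/5374 ≈ -0.00018608)
(-1295 - 4788)*(G + 1660) = (-1295 - 4788)*(-1/5374 + 1660) = -6083*8920839/5374 = -54265463637/5374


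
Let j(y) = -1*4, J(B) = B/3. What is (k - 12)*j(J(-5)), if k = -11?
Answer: 92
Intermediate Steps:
J(B) = B/3 (J(B) = B*(1/3) = B/3)
j(y) = -4
(k - 12)*j(J(-5)) = (-11 - 12)*(-4) = -23*(-4) = 92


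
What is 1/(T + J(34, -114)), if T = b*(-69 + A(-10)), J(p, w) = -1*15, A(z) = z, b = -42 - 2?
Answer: 1/3461 ≈ 0.00028893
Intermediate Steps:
b = -44
J(p, w) = -15
T = 3476 (T = -44*(-69 - 10) = -44*(-79) = 3476)
1/(T + J(34, -114)) = 1/(3476 - 15) = 1/3461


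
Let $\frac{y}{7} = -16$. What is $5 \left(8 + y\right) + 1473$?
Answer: $953$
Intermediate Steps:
$y = -112$ ($y = 7 \left(-16\right) = -112$)
$5 \left(8 + y\right) + 1473 = 5 \left(8 - 112\right) + 1473 = 5 \left(-104\right) + 1473 = -520 + 1473 = 953$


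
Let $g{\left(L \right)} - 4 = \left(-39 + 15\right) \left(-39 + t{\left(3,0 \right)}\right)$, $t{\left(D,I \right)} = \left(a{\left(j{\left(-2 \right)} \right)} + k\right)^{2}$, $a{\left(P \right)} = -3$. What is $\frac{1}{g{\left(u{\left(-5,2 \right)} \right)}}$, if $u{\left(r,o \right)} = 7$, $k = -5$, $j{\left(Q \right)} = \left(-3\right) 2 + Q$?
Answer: $- \frac{1}{596} \approx -0.0016779$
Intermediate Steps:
$j{\left(Q \right)} = -6 + Q$
$t{\left(D,I \right)} = 64$ ($t{\left(D,I \right)} = \left(-3 - 5\right)^{2} = \left(-8\right)^{2} = 64$)
$g{\left(L \right)} = -596$ ($g{\left(L \right)} = 4 + \left(-39 + 15\right) \left(-39 + 64\right) = 4 - 600 = -596$)
$\frac{1}{g{\left(u{\left(-5,2 \right)} \right)}} = \frac{1}{-596} = - \frac{1}{596}$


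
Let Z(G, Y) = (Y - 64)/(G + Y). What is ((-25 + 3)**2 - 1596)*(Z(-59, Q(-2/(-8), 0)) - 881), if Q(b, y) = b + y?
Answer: 45987872/47 ≈ 9.7847e+5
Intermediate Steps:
Z(G, Y) = (-64 + Y)/(G + Y)
((-25 + 3)**2 - 1596)*(Z(-59, Q(-2/(-8), 0)) - 881) = ((-25 + 3)**2 - 1596)*((-64 + (-2/(-8) + 0))/(-59 + (-2/(-8) + 0)) - 881) = ((-22)**2 - 1596)*((-64 + (-2*(-1/8) + 0))/(-59 + (-2*(-1/8) + 0)) - 881) = (484 - 1596)*((-64 + (1/4 + 0))/(-59 + (1/4 + 0)) - 881) = -1112*((-64 + 1/4)/(-59 + 1/4) - 881) = -1112*(-255/4/(-235/4) - 881) = -1112*(-4/235*(-255/4) - 881) = -1112*(51/47 - 881) = -1112*(-41356/47) = 45987872/47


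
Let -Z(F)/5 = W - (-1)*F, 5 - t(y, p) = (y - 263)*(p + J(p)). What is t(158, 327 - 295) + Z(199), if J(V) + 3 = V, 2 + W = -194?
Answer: 6395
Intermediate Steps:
W = -196 (W = -2 - 194 = -196)
J(V) = -3 + V
t(y, p) = 5 - (-263 + y)*(-3 + 2*p) (t(y, p) = 5 - (y - 263)*(p + (-3 + p)) = 5 - (-263 + y)*(-3 + 2*p))
Z(F) = 980 - 5*F (Z(F) = -5*(-196 - (-1)*F) = -5*(-196 + F) = 980 - 5*F)
t(158, 327 - 295) + Z(199) = (-784 + 526*(327 - 295) - 1*(327 - 295)*158 - 1*158*(-3 + (327 - 295))) + (980 - 5*199) = (-784 + 526*32 - 1*32*158 - 1*158*(-3 + 32)) + (980 - 995) = (-784 + 16832 - 5056 - 1*158*29) - 15 = (-784 + 16832 - 5056 - 4582) - 15 = 6410 - 15 = 6395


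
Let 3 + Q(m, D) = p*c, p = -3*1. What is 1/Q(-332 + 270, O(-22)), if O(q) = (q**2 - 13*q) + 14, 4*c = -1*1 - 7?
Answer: 1/3 ≈ 0.33333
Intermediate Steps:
p = -3
c = -2 (c = (-1*1 - 7)/4 = (-1 - 7)/4 = (1/4)*(-8) = -2)
O(q) = 14 + q**2 - 13*q
Q(m, D) = 3 (Q(m, D) = -3 - 3*(-2) = -3 + 6 = 3)
1/Q(-332 + 270, O(-22)) = 1/3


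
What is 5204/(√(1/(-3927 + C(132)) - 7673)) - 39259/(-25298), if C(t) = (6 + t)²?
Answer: 39259/25298 - 2602*I*√438365562645/28998185 ≈ 1.5519 - 59.409*I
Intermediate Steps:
5204/(√(1/(-3927 + C(132)) - 7673)) - 39259/(-25298) = 5204/(√(1/(-3927 + (6 + 132)²) - 7673)) - 39259/(-25298) = 5204/(√(1/(-3927 + 138²) - 7673)) - 39259*(-1/25298) = 5204/(√(1/(-3927 + 19044) - 7673)) + 39259/25298 = 5204/(√(1/15117 - 7673)) + 39259/25298 = 5204/(√(-115992740/15117)) + 39259/25298 = 5204/((2*I*√438365562645/15117)) + 39259/25298 = 5204*(-I*√438365562645/57996370) + 39259/25298 = -2602*I*√438365562645/28998185 + 39259/25298 = 39259/25298 - 2602*I*√438365562645/28998185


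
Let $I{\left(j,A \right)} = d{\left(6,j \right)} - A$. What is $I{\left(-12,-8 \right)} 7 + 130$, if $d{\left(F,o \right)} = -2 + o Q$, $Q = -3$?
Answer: $424$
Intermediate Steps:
$d{\left(F,o \right)} = -2 - 3 o$ ($d{\left(F,o \right)} = -2 + o \left(-3\right) = -2 - 3 o$)
$I{\left(j,A \right)} = -2 - A - 3 j$ ($I{\left(j,A \right)} = \left(-2 - 3 j\right) - A = -2 - A - 3 j$)
$I{\left(-12,-8 \right)} 7 + 130 = \left(-2 - -8 - -36\right) 7 + 130 = \left(-2 + 8 + 36\right) 7 + 130 = 42 \cdot 7 + 130 = 294 + 130 = 424$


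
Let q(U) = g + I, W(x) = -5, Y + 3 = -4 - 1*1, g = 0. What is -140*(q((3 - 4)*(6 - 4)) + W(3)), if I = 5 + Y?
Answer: 1120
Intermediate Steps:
Y = -8 (Y = -3 + (-4 - 1*1) = -3 + (-4 - 1) = -3 - 5 = -8)
I = -3 (I = 5 - 8 = -3)
q(U) = -3 (q(U) = 0 - 3 = -3)
-140*(q((3 - 4)*(6 - 4)) + W(3)) = -140*(-3 - 5) = -140*(-8) = 1120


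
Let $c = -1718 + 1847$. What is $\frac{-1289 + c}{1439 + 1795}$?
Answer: $- \frac{580}{1617} \approx -0.35869$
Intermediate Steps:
$c = 129$
$\frac{-1289 + c}{1439 + 1795} = \frac{-1289 + 129}{1439 + 1795} = - \frac{1160}{3234} = \left(-1160\right) \frac{1}{3234} = - \frac{580}{1617}$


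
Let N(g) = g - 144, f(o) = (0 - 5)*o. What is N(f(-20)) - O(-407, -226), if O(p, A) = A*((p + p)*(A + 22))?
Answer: 37528612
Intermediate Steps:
O(p, A) = 2*A*p*(22 + A) (O(p, A) = A*((2*p)*(22 + A)) = A*(2*p*(22 + A)) = 2*A*p*(22 + A))
f(o) = -5*o
N(g) = -144 + g
N(f(-20)) - O(-407, -226) = (-144 - 5*(-20)) - 2*(-226)*(-407)*(22 - 226) = (-144 + 100) - 2*(-226)*(-407)*(-204) = -44 - 1*(-37528656) = -44 + 37528656 = 37528612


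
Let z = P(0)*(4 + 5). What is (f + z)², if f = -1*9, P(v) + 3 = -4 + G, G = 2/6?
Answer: 4761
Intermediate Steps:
G = ⅓ (G = 2*(⅙) = ⅓ ≈ 0.33333)
P(v) = -20/3 (P(v) = -3 + (-4 + ⅓) = -3 - 11/3 = -20/3)
f = -9
z = -60 (z = -20*(4 + 5)/3 = -20/3*9 = -60)
(f + z)² = (-9 - 60)² = (-69)² = 4761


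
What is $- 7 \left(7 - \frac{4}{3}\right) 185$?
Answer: $- \frac{22015}{3} \approx -7338.3$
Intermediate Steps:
$- 7 \left(7 - \frac{4}{3}\right) 185 = \left(-7\right) \frac{17}{3} \cdot 185 = \left(- \frac{119}{3}\right) 185 = - \frac{22015}{3}$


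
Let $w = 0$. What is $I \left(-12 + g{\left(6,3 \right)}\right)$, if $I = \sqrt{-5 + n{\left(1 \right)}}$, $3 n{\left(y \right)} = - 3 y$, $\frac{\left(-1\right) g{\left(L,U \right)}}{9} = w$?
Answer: $- 12 i \sqrt{6} \approx - 29.394 i$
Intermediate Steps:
$g{\left(L,U \right)} = 0$ ($g{\left(L,U \right)} = \left(-9\right) 0 = 0$)
$n{\left(y \right)} = - y$ ($n{\left(y \right)} = \frac{\left(-3\right) y}{3} = - y$)
$I = i \sqrt{6}$ ($I = \sqrt{-5 - 1} = \sqrt{-6} = i \sqrt{6} \approx 2.4495 i$)
$I \left(-12 + g{\left(6,3 \right)}\right) = i \sqrt{6} \left(-12 + 0\right) = i \sqrt{6} \left(-12\right) = - 12 i \sqrt{6}$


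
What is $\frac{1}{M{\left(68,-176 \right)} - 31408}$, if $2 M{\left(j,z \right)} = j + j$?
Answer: $- \frac{1}{31340} \approx -3.1908 \cdot 10^{-5}$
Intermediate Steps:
$M{\left(j,z \right)} = j$ ($M{\left(j,z \right)} = \frac{j + j}{2} = \frac{2 j}{2} = j$)
$\frac{1}{M{\left(68,-176 \right)} - 31408} = \frac{1}{68 - 31408} = \frac{1}{-31340} = - \frac{1}{31340}$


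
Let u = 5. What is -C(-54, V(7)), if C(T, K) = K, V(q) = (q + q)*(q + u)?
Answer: -168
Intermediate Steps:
V(q) = 2*q*(5 + q) (V(q) = (q + q)*(q + 5) = (2*q)*(5 + q) = 2*q*(5 + q))
-C(-54, V(7)) = -2*7*(5 + 7) = -2*7*12 = -1*168 = -168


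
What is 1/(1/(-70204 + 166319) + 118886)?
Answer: 96115/11426727891 ≈ 8.4114e-6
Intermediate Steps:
1/(1/(-70204 + 166319) + 118886) = 1/(1/96115 + 118886) = 1/(11426727891/96115) = 96115/11426727891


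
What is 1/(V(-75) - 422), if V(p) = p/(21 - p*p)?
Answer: -1868/788271 ≈ -0.0023697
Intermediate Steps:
V(p) = p/(21 - p**2)
1/(V(-75) - 422) = 1/(-1*(-75)/(-21 + (-75)**2) - 422) = 1/(-1*(-75)/(-21 + 5625) - 422) = 1/(-1*(-75)/5604 - 422) = 1/(-1*(-75)*1/5604 - 422) = 1/(25/1868 - 422) = 1/(-788271/1868) = -1868/788271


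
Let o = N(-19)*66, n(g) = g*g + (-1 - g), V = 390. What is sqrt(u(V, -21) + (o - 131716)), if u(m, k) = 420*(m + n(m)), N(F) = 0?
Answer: 2*sqrt(15937466) ≈ 7984.4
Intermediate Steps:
n(g) = -1 + g**2 - g (n(g) = g**2 + (-1 - g) = -1 + g**2 - g)
o = 0 (o = 0*66 = 0)
u(m, k) = -420 + 420*m**2 (u(m, k) = 420*(m + (-1 + m**2 - m)) = 420*(-1 + m**2) = -420 + 420*m**2)
sqrt(u(V, -21) + (o - 131716)) = sqrt((-420 + 420*390**2) + (0 - 131716)) = sqrt((-420 + 420*152100) - 131716) = sqrt((-420 + 63882000) - 131716) = sqrt(63881580 - 131716) = sqrt(63749864) = 2*sqrt(15937466)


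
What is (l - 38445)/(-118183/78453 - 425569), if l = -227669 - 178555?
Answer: 2052095121/1963957820 ≈ 1.0449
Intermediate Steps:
l = -406224
(l - 38445)/(-118183/78453 - 425569) = (-406224 - 38445)/(-118183/78453 - 425569) = -444669/(-118183*1/78453 - 425569) = -444669/(-118183/78453 - 425569) = -444669/(-33387282940/78453) = -444669*(-78453/33387282940) = 2052095121/1963957820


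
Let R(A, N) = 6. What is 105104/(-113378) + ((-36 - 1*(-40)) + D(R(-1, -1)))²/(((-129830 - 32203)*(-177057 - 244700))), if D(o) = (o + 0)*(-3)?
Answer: -513046796084924/553434881892987 ≈ -0.92702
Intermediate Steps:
D(o) = -3*o (D(o) = o*(-3) = -3*o)
105104/(-113378) + ((-36 - 1*(-40)) + D(R(-1, -1)))²/(((-129830 - 32203)*(-177057 - 244700))) = 105104/(-113378) + ((-36 - 1*(-40)) - 3*6)²/(((-129830 - 32203)*(-177057 - 244700))) = 105104*(-1/113378) + ((-36 + 40) - 18)²/((-162033*(-421757))) = -52552/56689 + (4 - 18)²/68338551981 = -52552/56689 + (-14)²*(1/68338551981) = -52552/56689 + 196*(1/68338551981) = -52552/56689 + 28/9762650283 = -513046796084924/553434881892987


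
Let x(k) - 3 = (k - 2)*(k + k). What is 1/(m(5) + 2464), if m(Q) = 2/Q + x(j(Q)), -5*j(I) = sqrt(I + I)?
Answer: 61705/152300121 - 20*sqrt(10)/152300121 ≈ 0.00040474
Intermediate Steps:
j(I) = -sqrt(2)*sqrt(I)/5 (j(I) = -sqrt(I + I)/5 = -sqrt(2)*sqrt(I)/5)
x(k) = 3 + 2*k*(-2 + k) (x(k) = 3 + (k - 2)*(k + k) = 3 + (-2 + k)*(2*k) = 3 + 2*k*(-2 + k))
m(Q) = 3 + 2/Q + 4*Q/25 + 4*sqrt(2)*sqrt(Q)/5 (m(Q) = 2/Q + (3 - (-4)*sqrt(2)*sqrt(Q)/5 + 2*(-sqrt(2)*sqrt(Q)/5)**2) = 2/Q + (3 + 4*sqrt(2)*sqrt(Q)/5 + 2*(2*Q/25)) = 2/Q + (3 + 4*sqrt(2)*sqrt(Q)/5 + 4*Q/25) = 2/Q + (3 + 4*Q/25 + 4*sqrt(2)*sqrt(Q)/5) = 3 + 2/Q + 4*Q/25 + 4*sqrt(2)*sqrt(Q)/5)
1/(m(5) + 2464) = 1/((1/25)*(50 + 5*(75 + 4*5 + 20*sqrt(2)*sqrt(5)))/5 + 2464) = 1/((1/25)*(1/5)*(50 + 5*(75 + 20 + 20*sqrt(10))) + 2464) = 1/((1/25)*(1/5)*(50 + 5*(95 + 20*sqrt(10))) + 2464) = 1/((1/25)*(1/5)*(50 + (475 + 100*sqrt(10))) + 2464) = 1/((1/25)*(1/5)*(525 + 100*sqrt(10)) + 2464) = 1/((21/5 + 4*sqrt(10)/5) + 2464) = 1/(12341/5 + 4*sqrt(10)/5)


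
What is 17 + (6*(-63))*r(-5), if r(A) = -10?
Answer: 3797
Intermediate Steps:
17 + (6*(-63))*r(-5) = 17 + (6*(-63))*(-10) = 17 - 378*(-10) = 17 + 3780 = 3797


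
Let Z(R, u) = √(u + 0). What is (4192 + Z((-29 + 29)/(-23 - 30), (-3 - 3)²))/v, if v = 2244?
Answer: 2099/1122 ≈ 1.8708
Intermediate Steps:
Z(R, u) = √u
(4192 + Z((-29 + 29)/(-23 - 30), (-3 - 3)²))/v = (4192 + √((-3 - 3)²))/2244 = (4192 + √((-6)²))*(1/2244) = (4192 + √36)*(1/2244) = (4192 + 6)*(1/2244) = 4198*(1/2244) = 2099/1122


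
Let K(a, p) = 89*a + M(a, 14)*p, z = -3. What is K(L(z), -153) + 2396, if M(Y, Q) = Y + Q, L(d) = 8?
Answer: -258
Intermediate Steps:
M(Y, Q) = Q + Y
K(a, p) = 89*a + p*(14 + a) (K(a, p) = 89*a + (14 + a)*p = 89*a + p*(14 + a))
K(L(z), -153) + 2396 = (89*8 - 153*(14 + 8)) + 2396 = (712 - 153*22) + 2396 = (712 - 3366) + 2396 = -2654 + 2396 = -258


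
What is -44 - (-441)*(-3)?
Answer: -1367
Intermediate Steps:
-44 - (-441)*(-3) = -44 - 49*27 = -44 - 1323 = -1367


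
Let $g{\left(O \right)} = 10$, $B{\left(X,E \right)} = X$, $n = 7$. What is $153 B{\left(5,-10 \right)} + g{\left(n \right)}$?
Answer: $775$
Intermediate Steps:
$153 B{\left(5,-10 \right)} + g{\left(n \right)} = 153 \cdot 5 + 10 = 765 + 10 = 775$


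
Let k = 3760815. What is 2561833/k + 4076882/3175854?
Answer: 3911401093202/1990633226835 ≈ 1.9649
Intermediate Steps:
2561833/k + 4076882/3175854 = 2561833/3760815 + 4076882/3175854 = 2561833*(1/3760815) + 4076882*(1/3175854) = 2561833/3760815 + 2038441/1587927 = 3911401093202/1990633226835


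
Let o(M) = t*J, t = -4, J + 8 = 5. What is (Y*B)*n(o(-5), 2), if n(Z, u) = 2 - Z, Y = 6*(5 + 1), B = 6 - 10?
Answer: 1440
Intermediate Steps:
J = -3 (J = -8 + 5 = -3)
o(M) = 12 (o(M) = -4*(-3) = 12)
B = -4
Y = 36 (Y = 6*6 = 36)
(Y*B)*n(o(-5), 2) = (36*(-4))*(2 - 1*12) = -144*(2 - 12) = -144*(-10) = 1440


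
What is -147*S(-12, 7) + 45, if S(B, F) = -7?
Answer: 1074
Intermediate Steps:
-147*S(-12, 7) + 45 = -147*(-7) + 45 = 1029 + 45 = 1074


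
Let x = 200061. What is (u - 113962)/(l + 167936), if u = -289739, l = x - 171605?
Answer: -134567/65464 ≈ -2.0556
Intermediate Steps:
l = 28456 (l = 200061 - 171605 = 28456)
(u - 113962)/(l + 167936) = (-289739 - 113962)/(28456 + 167936) = -403701/196392 = -403701*1/196392 = -134567/65464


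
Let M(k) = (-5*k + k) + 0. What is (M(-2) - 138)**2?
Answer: 16900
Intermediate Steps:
M(k) = -4*k (M(k) = -4*k + 0 = -4*k)
(M(-2) - 138)**2 = (-4*(-2) - 138)**2 = (8 - 138)**2 = (-130)**2 = 16900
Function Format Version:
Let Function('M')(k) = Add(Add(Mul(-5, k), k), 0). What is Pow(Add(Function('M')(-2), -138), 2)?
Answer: 16900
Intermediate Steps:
Function('M')(k) = Mul(-4, k) (Function('M')(k) = Add(Mul(-4, k), 0) = Mul(-4, k))
Pow(Add(Function('M')(-2), -138), 2) = Pow(Add(Mul(-4, -2), -138), 2) = Pow(Add(8, -138), 2) = Pow(-130, 2) = 16900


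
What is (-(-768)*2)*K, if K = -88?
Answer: -135168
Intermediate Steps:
(-(-768)*2)*K = -(-768)*2*(-88) = -96*(-16)*(-88) = 1536*(-88) = -135168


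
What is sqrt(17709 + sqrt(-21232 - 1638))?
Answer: sqrt(17709 + I*sqrt(22870)) ≈ 133.08 + 0.5682*I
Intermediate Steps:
sqrt(17709 + sqrt(-21232 - 1638)) = sqrt(17709 + sqrt(-22870)) = sqrt(17709 + I*sqrt(22870))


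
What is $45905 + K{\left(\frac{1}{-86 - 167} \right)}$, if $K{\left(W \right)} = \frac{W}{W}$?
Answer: $45906$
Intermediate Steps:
$K{\left(W \right)} = 1$
$45905 + K{\left(\frac{1}{-86 - 167} \right)} = 45905 + 1 = 45906$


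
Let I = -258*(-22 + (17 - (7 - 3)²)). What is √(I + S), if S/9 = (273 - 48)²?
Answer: 3*√51227 ≈ 679.00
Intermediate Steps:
S = 455625 (S = 9*(273 - 48)² = 9*225² = 9*50625 = 455625)
I = 5418 (I = -258*(-22 + (17 - 1*4²)) = -258*(-22 + (17 - 1*16)) = -258*(-22 + (17 - 16)) = -258*(-22 + 1) = -258*(-21) = 5418)
√(I + S) = √(5418 + 455625) = √461043 = 3*√51227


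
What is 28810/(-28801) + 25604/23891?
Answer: 49121094/688084691 ≈ 0.071388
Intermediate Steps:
28810/(-28801) + 25604/23891 = 28810*(-1/28801) + 25604*(1/23891) = -28810/28801 + 25604/23891 = 49121094/688084691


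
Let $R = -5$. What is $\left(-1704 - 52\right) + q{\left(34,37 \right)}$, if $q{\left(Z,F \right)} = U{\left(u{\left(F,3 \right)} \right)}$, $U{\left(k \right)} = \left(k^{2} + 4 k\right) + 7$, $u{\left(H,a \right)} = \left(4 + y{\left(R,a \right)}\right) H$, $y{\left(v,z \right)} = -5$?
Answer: $-528$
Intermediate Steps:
$u{\left(H,a \right)} = - H$ ($u{\left(H,a \right)} = \left(4 - 5\right) H = - H$)
$U{\left(k \right)} = 7 + k^{2} + 4 k$
$q{\left(Z,F \right)} = 7 + F^{2} - 4 F$ ($q{\left(Z,F \right)} = 7 + \left(- F\right)^{2} + 4 \left(- F\right) = 7 + F^{2} - 4 F$)
$\left(-1704 - 52\right) + q{\left(34,37 \right)} = \left(-1704 - 52\right) + \left(7 + 37^{2} - 148\right) = -1756 + \left(7 + 1369 - 148\right) = -1756 + 1228 = -528$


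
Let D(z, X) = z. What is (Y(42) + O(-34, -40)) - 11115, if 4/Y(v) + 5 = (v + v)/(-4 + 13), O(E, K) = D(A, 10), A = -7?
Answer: -144574/13 ≈ -11121.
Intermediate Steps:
O(E, K) = -7
Y(v) = 4/(-5 + 2*v/9) (Y(v) = 4/(-5 + (v + v)/(-4 + 13)) = 4/(-5 + (2*v)/9) = 4/(-5 + (2*v)*(1/9)) = 4/(-5 + 2*v/9))
(Y(42) + O(-34, -40)) - 11115 = (36/(-45 + 2*42) - 7) - 11115 = (36/(-45 + 84) - 7) - 11115 = (36/39 - 7) - 11115 = (36*(1/39) - 7) - 11115 = (12/13 - 7) - 11115 = -79/13 - 11115 = -144574/13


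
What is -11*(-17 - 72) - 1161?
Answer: -182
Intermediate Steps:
-11*(-17 - 72) - 1161 = -11*(-89) - 1161 = 979 - 1161 = -182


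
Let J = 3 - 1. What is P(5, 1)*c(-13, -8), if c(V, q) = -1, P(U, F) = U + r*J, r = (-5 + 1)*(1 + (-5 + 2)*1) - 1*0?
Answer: -21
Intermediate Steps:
r = 8 (r = -4*(1 - 3*1) + 0 = -4*(1 - 3) + 0 = -4*(-2) + 0 = 8 + 0 = 8)
J = 2
P(U, F) = 16 + U (P(U, F) = U + 8*2 = U + 16 = 16 + U)
P(5, 1)*c(-13, -8) = (16 + 5)*(-1) = 21*(-1) = -21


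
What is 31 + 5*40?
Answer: 231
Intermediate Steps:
31 + 5*40 = 31 + 200 = 231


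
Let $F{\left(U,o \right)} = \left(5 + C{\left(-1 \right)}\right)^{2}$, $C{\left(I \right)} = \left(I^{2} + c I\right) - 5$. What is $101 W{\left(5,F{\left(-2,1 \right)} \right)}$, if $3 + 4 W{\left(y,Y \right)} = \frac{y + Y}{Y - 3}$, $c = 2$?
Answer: $- \frac{303}{2} \approx -151.5$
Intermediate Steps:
$C{\left(I \right)} = -5 + I^{2} + 2 I$ ($C{\left(I \right)} = \left(I^{2} + 2 I\right) - 5 = -5 + I^{2} + 2 I$)
$F{\left(U,o \right)} = 1$ ($F{\left(U,o \right)} = \left(5 + \left(-5 + \left(-1\right)^{2} + 2 \left(-1\right)\right)\right)^{2} = \left(5 - 6\right)^{2} = \left(-1\right)^{2} = 1$)
$W{\left(y,Y \right)} = - \frac{3}{4} + \frac{Y + y}{4 \left(-3 + Y\right)}$ ($W{\left(y,Y \right)} = - \frac{3}{4} + \frac{\left(y + Y\right) \frac{1}{Y - 3}}{4} = - \frac{3}{4} + \frac{\left(Y + y\right) \frac{1}{-3 + Y}}{4} = - \frac{3}{4} + \frac{\frac{1}{-3 + Y} \left(Y + y\right)}{4} = - \frac{3}{4} + \frac{Y + y}{4 \left(-3 + Y\right)}$)
$101 W{\left(5,F{\left(-2,1 \right)} \right)} = 101 \frac{9 + 5 - 2}{4 \left(-3 + 1\right)} = 101 \frac{9 + 5 - 2}{4 \left(-2\right)} = 101 \cdot \frac{1}{4} \left(- \frac{1}{2}\right) 12 = 101 \left(- \frac{3}{2}\right) = - \frac{303}{2}$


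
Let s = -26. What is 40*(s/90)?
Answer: -104/9 ≈ -11.556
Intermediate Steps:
40*(s/90) = 40*(-26/90) = 40*(-26*1/90) = 40*(-13/45) = -104/9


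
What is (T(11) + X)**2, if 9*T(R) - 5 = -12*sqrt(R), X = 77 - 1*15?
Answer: 318553/81 - 4504*sqrt(11)/27 ≈ 3379.5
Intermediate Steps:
X = 62 (X = 77 - 15 = 62)
T(R) = 5/9 - 4*sqrt(R)/3 (T(R) = 5/9 + (-12*sqrt(R))/9 = 5/9 - 4*sqrt(R)/3)
(T(11) + X)**2 = ((5/9 - 4*sqrt(11)/3) + 62)**2 = (563/9 - 4*sqrt(11)/3)**2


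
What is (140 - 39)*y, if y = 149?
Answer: 15049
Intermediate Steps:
(140 - 39)*y = (140 - 39)*149 = 101*149 = 15049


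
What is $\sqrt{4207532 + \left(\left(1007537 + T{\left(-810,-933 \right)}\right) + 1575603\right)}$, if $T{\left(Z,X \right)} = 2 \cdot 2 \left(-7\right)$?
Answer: $6 \sqrt{188629} \approx 2605.9$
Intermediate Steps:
$T{\left(Z,X \right)} = -28$ ($T{\left(Z,X \right)} = 4 \left(-7\right) = -28$)
$\sqrt{4207532 + \left(\left(1007537 + T{\left(-810,-933 \right)}\right) + 1575603\right)} = \sqrt{4207532 + \left(\left(1007537 - 28\right) + 1575603\right)} = \sqrt{4207532 + \left(1007509 + 1575603\right)} = \sqrt{4207532 + 2583112} = \sqrt{6790644} = 6 \sqrt{188629}$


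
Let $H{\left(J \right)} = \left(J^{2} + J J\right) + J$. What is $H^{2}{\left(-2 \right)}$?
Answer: $36$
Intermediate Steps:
$H{\left(J \right)} = J + 2 J^{2}$ ($H{\left(J \right)} = \left(J^{2} + J^{2}\right) + J = 2 J^{2} + J = J + 2 J^{2}$)
$H^{2}{\left(-2 \right)} = \left(- 2 \left(1 + 2 \left(-2\right)\right)\right)^{2} = \left(- 2 \left(1 - 4\right)\right)^{2} = \left(\left(-2\right) \left(-3\right)\right)^{2} = 6^{2} = 36$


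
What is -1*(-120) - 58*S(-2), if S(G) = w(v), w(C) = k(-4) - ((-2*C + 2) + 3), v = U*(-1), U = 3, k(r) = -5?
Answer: 1048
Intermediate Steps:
v = -3 (v = 3*(-1) = -3)
w(C) = -10 + 2*C (w(C) = -5 - ((-2*C + 2) + 3) = -5 - ((2 - 2*C) + 3) = -5 - (5 - 2*C) = -5 + (-5 + 2*C) = -10 + 2*C)
S(G) = -16 (S(G) = -10 + 2*(-3) = -10 - 6 = -16)
-1*(-120) - 58*S(-2) = -1*(-120) - 58*(-16) = 120 + 928 = 1048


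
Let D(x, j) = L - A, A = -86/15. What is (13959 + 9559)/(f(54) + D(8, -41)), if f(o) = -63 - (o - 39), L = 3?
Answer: -352770/1039 ≈ -339.53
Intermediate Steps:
A = -86/15 (A = -86*1/15 = -86/15 ≈ -5.7333)
f(o) = -24 - o (f(o) = -63 - (-39 + o) = -63 + (39 - o) = -24 - o)
D(x, j) = 131/15 (D(x, j) = 3 - 1*(-86/15) = 3 + 86/15 = 131/15)
(13959 + 9559)/(f(54) + D(8, -41)) = (13959 + 9559)/((-24 - 1*54) + 131/15) = 23518/((-24 - 54) + 131/15) = 23518/(-78 + 131/15) = 23518/(-1039/15) = 23518*(-15/1039) = -352770/1039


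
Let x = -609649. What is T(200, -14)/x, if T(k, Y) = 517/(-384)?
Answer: 517/234105216 ≈ 2.2084e-6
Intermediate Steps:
T(k, Y) = -517/384 (T(k, Y) = 517*(-1/384) = -517/384)
T(200, -14)/x = -517/384/(-609649) = -517/384*(-1/609649) = 517/234105216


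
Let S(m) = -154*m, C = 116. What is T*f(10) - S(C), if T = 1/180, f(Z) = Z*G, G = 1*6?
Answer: 53593/3 ≈ 17864.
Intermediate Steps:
G = 6
f(Z) = 6*Z (f(Z) = Z*6 = 6*Z)
T = 1/180 ≈ 0.0055556
T*f(10) - S(C) = (6*10)/180 - (-154)*116 = (1/180)*60 - 1*(-17864) = 1/3 + 17864 = 53593/3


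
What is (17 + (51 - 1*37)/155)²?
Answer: 7017201/24025 ≈ 292.08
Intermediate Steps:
(17 + (51 - 1*37)/155)² = (17 + (51 - 37)*(1/155))² = (17 + 14*(1/155))² = (17 + 14/155)² = (2649/155)² = 7017201/24025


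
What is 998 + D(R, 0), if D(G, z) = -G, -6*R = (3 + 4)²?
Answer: 6037/6 ≈ 1006.2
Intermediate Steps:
R = -49/6 (R = -(3 + 4)²/6 = -⅙*7² = -⅙*49 = -49/6 ≈ -8.1667)
998 + D(R, 0) = 998 - 1*(-49/6) = 998 + 49/6 = 6037/6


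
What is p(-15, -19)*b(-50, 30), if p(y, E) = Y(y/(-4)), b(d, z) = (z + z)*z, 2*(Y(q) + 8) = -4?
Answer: -18000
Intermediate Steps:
Y(q) = -10 (Y(q) = -8 + (1/2)*(-4) = -8 - 2 = -10)
b(d, z) = 2*z**2 (b(d, z) = (2*z)*z = 2*z**2)
p(y, E) = -10
p(-15, -19)*b(-50, 30) = -20*30**2 = -20*900 = -10*1800 = -18000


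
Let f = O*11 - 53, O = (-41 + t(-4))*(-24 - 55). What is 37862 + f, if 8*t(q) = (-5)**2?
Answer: 565779/8 ≈ 70722.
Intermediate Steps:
t(q) = 25/8 (t(q) = (1/8)*(-5)**2 = (1/8)*25 = 25/8)
O = 23937/8 (O = (-41 + 25/8)*(-24 - 55) = -303/8*(-79) = 23937/8 ≈ 2992.1)
f = 262883/8 (f = (23937/8)*11 - 53 = 263307/8 - 53 = 262883/8 ≈ 32860.)
37862 + f = 37862 + 262883/8 = 565779/8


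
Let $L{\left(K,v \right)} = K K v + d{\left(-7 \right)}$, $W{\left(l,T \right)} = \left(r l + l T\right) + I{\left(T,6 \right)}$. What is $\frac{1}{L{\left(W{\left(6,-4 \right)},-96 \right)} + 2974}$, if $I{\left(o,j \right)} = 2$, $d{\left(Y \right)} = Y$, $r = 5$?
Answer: $- \frac{1}{3177} \approx -0.00031476$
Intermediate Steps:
$W{\left(l,T \right)} = 2 + 5 l + T l$ ($W{\left(l,T \right)} = \left(5 l + l T\right) + 2 = \left(5 l + T l\right) + 2 = 2 + 5 l + T l$)
$L{\left(K,v \right)} = -7 + v K^{2}$ ($L{\left(K,v \right)} = K K v - 7 = K^{2} v - 7 = v K^{2} - 7 = -7 + v K^{2}$)
$\frac{1}{L{\left(W{\left(6,-4 \right)},-96 \right)} + 2974} = \frac{1}{\left(-7 - 96 \left(2 + 5 \cdot 6 - 24\right)^{2}\right) + 2974} = \frac{1}{\left(-7 - 96 \left(2 + 30 - 24\right)^{2}\right) + 2974} = \frac{1}{\left(-7 - 96 \cdot 8^{2}\right) + 2974} = \frac{1}{\left(-7 - 6144\right) + 2974} = \frac{1}{-6151 + 2974} = \frac{1}{-3177} = - \frac{1}{3177}$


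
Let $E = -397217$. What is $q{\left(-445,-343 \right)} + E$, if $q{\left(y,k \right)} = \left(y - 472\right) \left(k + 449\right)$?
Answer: $-494419$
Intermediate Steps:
$q{\left(y,k \right)} = \left(-472 + y\right) \left(449 + k\right)$
$q{\left(-445,-343 \right)} + E = \left(-211928 - -161896 + 449 \left(-445\right) - -152635\right) - 397217 = \left(-211928 + 161896 - 199805 + 152635\right) - 397217 = -97202 - 397217 = -494419$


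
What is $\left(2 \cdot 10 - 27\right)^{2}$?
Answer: $49$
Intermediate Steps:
$\left(2 \cdot 10 - 27\right)^{2} = \left(20 - 27\right)^{2} = \left(-7\right)^{2} = 49$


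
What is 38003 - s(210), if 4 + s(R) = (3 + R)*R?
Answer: -6723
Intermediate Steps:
s(R) = -4 + R*(3 + R) (s(R) = -4 + (3 + R)*R = -4 + R*(3 + R))
38003 - s(210) = 38003 - (-4 + 210² + 3*210) = 38003 - (-4 + 44100 + 630) = 38003 - 1*44726 = 38003 - 44726 = -6723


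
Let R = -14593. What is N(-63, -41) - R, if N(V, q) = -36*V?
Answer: 16861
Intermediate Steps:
N(-63, -41) - R = -36*(-63) - 1*(-14593) = 2268 + 14593 = 16861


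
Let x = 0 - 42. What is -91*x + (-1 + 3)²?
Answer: 3826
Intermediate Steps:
x = -42
-91*x + (-1 + 3)² = -91*(-42) + (-1 + 3)² = 3822 + 2² = 3822 + 4 = 3826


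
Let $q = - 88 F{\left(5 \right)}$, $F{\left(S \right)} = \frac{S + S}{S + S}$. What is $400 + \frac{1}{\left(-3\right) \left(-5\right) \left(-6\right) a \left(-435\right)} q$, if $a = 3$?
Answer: $\frac{23489956}{58725} \approx 400.0$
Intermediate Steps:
$F{\left(S \right)} = 1$ ($F{\left(S \right)} = \frac{2 S}{2 S} = 2 S \frac{1}{2 S} = 1$)
$q = -88$ ($q = \left(-88\right) 1 = -88$)
$400 + \frac{1}{\left(-3\right) \left(-5\right) \left(-6\right) a \left(-435\right)} q = 400 + \frac{1}{\left(-3\right) \left(-5\right) \left(-6\right) 3 \left(-435\right)} \left(-88\right) = 400 + \frac{1}{15 \left(-6\right) 3} \left(- \frac{1}{435}\right) \left(-88\right) = 400 + \frac{1}{\left(-90\right) 3} \left(- \frac{1}{435}\right) \left(-88\right) = 400 + \frac{1}{-270} \left(- \frac{1}{435}\right) \left(-88\right) = 400 + \left(- \frac{1}{270}\right) \left(- \frac{1}{435}\right) \left(-88\right) = 400 + \frac{1}{117450} \left(-88\right) = 400 - \frac{44}{58725} = \frac{23489956}{58725}$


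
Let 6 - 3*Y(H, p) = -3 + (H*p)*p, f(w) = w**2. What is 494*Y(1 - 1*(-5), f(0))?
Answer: 1482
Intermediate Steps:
Y(H, p) = 3 - H*p**2/3 (Y(H, p) = 2 - (-3 + (H*p)*p)/3 = 2 - (-3 + H*p**2)/3 = 2 + (1 - H*p**2/3) = 3 - H*p**2/3)
494*Y(1 - 1*(-5), f(0)) = 494*(3 - (1 - 1*(-5))*(0**2)**2/3) = 494*(3 - 1/3*(1 + 5)*0**2) = 494*(3 - 1/3*6*0) = 494*(3 + 0) = 494*3 = 1482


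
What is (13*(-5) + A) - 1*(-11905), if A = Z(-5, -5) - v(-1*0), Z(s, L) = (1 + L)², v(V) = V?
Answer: 11856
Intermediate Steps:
A = 16 (A = (1 - 5)² - (-1)*0 = (-4)² - 1*0 = 16 + 0 = 16)
(13*(-5) + A) - 1*(-11905) = (13*(-5) + 16) - 1*(-11905) = (-65 + 16) + 11905 = -49 + 11905 = 11856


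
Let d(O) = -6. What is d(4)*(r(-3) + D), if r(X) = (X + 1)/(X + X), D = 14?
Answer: -86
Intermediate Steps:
r(X) = (1 + X)/(2*X) (r(X) = (1 + X)/((2*X)) = (1 + X)*(1/(2*X)) = (1 + X)/(2*X))
d(4)*(r(-3) + D) = -6*((1/2)*(1 - 3)/(-3) + 14) = -6*((1/2)*(-1/3)*(-2) + 14) = -6*(1/3 + 14) = -6*43/3 = -86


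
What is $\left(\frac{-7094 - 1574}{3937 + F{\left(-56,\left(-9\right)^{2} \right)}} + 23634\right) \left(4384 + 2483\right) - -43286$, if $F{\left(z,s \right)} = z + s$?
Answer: $\frac{45937392158}{283} \approx 1.6232 \cdot 10^{8}$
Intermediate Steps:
$F{\left(z,s \right)} = s + z$
$\left(\frac{-7094 - 1574}{3937 + F{\left(-56,\left(-9\right)^{2} \right)}} + 23634\right) \left(4384 + 2483\right) - -43286 = \left(\frac{-7094 - 1574}{3937 - \left(56 - \left(-9\right)^{2}\right)} + 23634\right) \left(4384 + 2483\right) - -43286 = \left(- \frac{8668}{3937 + \left(81 - 56\right)} + 23634\right) 6867 + 43286 = \left(- \frac{8668}{3937 + 25} + 23634\right) 6867 + 43286 = \left(- \frac{8668}{3962} + 23634\right) 6867 + 43286 = \left(\left(-8668\right) \frac{1}{3962} + 23634\right) 6867 + 43286 = \left(- \frac{4334}{1981} + 23634\right) 6867 + 43286 = \frac{46814620}{1981} \cdot 6867 + 43286 = \frac{45925142220}{283} + 43286 = \frac{45937392158}{283}$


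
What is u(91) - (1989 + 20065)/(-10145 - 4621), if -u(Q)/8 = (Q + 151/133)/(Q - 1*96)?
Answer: 731103211/4909695 ≈ 148.91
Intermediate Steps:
u(Q) = -8*(151/133 + Q)/(-96 + Q) (u(Q) = -8*(Q + 151/133)/(Q - 1*96) = -8*(Q + 151*(1/133))/(Q - 96) = -8*(Q + 151/133)/(-96 + Q) = -8*(151/133 + Q)/(-96 + Q))
u(91) - (1989 + 20065)/(-10145 - 4621) = 8*(-151 - 133*91)/(133*(-96 + 91)) - (1989 + 20065)/(-10145 - 4621) = (8/133)*(-151 - 12103)/(-5) - 22054/(-14766) = (8/133)*(-⅕)*(-12254) - 22054*(-1)/14766 = 98032/665 - 1*(-11027/7383) = 98032/665 + 11027/7383 = 731103211/4909695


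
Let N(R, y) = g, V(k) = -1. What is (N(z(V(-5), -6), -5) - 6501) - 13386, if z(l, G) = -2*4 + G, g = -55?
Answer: -19942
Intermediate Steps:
z(l, G) = -8 + G
N(R, y) = -55
(N(z(V(-5), -6), -5) - 6501) - 13386 = (-55 - 6501) - 13386 = -6556 - 13386 = -19942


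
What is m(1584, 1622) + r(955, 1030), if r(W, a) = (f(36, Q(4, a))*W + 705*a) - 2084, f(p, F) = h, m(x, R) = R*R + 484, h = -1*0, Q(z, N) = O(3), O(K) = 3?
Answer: 3355434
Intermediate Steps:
Q(z, N) = 3
h = 0
m(x, R) = 484 + R² (m(x, R) = R² + 484 = 484 + R²)
f(p, F) = 0
r(W, a) = -2084 + 705*a (r(W, a) = (0*W + 705*a) - 2084 = (0 + 705*a) - 2084 = 705*a - 2084 = -2084 + 705*a)
m(1584, 1622) + r(955, 1030) = (484 + 1622²) + (-2084 + 705*1030) = (484 + 2630884) + (-2084 + 726150) = 2631368 + 724066 = 3355434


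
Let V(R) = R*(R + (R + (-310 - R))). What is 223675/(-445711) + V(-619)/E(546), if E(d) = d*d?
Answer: 27089351423/18981940068 ≈ 1.4271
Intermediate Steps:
E(d) = d**2
V(R) = R*(-310 + R) (V(R) = R*(R - 310) = R*(-310 + R))
223675/(-445711) + V(-619)/E(546) = 223675/(-445711) + (-619*(-310 - 619))/(546**2) = 223675*(-1/445711) - 619*(-929)/298116 = -223675/445711 + 575051*(1/298116) = -223675/445711 + 575051/298116 = 27089351423/18981940068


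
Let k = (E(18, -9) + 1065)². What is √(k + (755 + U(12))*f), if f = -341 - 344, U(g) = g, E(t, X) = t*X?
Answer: √290014 ≈ 538.53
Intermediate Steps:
E(t, X) = X*t
f = -685
k = 815409 (k = (-9*18 + 1065)² = (-162 + 1065)² = 903² = 815409)
√(k + (755 + U(12))*f) = √(815409 + (755 + 12)*(-685)) = √(815409 + 767*(-685)) = √(815409 - 525395) = √290014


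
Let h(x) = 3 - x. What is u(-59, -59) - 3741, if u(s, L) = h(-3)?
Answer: -3735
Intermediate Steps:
u(s, L) = 6 (u(s, L) = 3 - 1*(-3) = 3 + 3 = 6)
u(-59, -59) - 3741 = 6 - 3741 = -3735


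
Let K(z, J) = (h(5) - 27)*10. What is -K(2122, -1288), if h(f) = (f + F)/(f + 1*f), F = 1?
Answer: 264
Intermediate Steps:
h(f) = (1 + f)/(2*f) (h(f) = (f + 1)/(f + 1*f) = (1 + f)/(f + f) = (1 + f)/((2*f)) = (1 + f)*(1/(2*f)) = (1 + f)/(2*f))
K(z, J) = -264 (K(z, J) = ((½)*(1 + 5)/5 - 27)*10 = ((½)*(⅕)*6 - 27)*10 = (⅗ - 27)*10 = -132/5*10 = -264)
-K(2122, -1288) = -1*(-264) = 264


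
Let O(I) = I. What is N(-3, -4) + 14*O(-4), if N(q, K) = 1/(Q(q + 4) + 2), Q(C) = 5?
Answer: -391/7 ≈ -55.857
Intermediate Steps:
N(q, K) = ⅐ (N(q, K) = 1/(5 + 2) = 1/7 = ⅐)
N(-3, -4) + 14*O(-4) = ⅐ + 14*(-4) = ⅐ - 56 = -391/7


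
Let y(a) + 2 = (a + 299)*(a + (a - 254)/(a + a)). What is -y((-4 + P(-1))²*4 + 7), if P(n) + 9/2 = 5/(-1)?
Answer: -24387101/32 ≈ -7.6210e+5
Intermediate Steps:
P(n) = -19/2 (P(n) = -9/2 + 5/(-1) = -9/2 + 5*(-1) = -9/2 - 5 = -19/2)
y(a) = -2 + (299 + a)*(a + (-254 + a)/(2*a)) (y(a) = -2 + (a + 299)*(a + (a - 254)/(a + a)) = -2 + (299 + a)*(a + (-254 + a)/((2*a))) = -2 + (299 + a)*(a + (-254 + a)*(1/(2*a))) = -2 + (299 + a)*(a + (-254 + a)/(2*a)))
-y((-4 + P(-1))²*4 + 7) = -(41/2 + ((-4 - 19/2)²*4 + 7)² - 37973/((-4 - 19/2)²*4 + 7) + 599*((-4 - 19/2)²*4 + 7)/2) = -(41/2 + ((-27/2)²*4 + 7)² - 37973/((-27/2)²*4 + 7) + 599*((-27/2)²*4 + 7)/2) = -(41/2 + ((729/4)*4 + 7)² - 37973/((729/4)*4 + 7) + 599*((729/4)*4 + 7)/2) = -(41/2 + (729 + 7)² - 37973/(729 + 7) + 599*(729 + 7)/2) = -(41/2 + 736² - 37973/736 + (599/2)*736) = -(41/2 + 541696 - 37973*1/736 + 220432) = -(41/2 + 541696 - 1651/32 + 220432) = -1*24387101/32 = -24387101/32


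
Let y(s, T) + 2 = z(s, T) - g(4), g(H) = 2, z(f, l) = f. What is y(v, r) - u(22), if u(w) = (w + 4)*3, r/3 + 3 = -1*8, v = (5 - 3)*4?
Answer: -74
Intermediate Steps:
v = 8 (v = 2*4 = 8)
r = -33 (r = -9 + 3*(-1*8) = -9 + 3*(-8) = -9 - 24 = -33)
y(s, T) = -4 + s (y(s, T) = -2 + (s - 1*2) = -2 + (s - 2) = -2 + (-2 + s) = -4 + s)
u(w) = 12 + 3*w (u(w) = (4 + w)*3 = 12 + 3*w)
y(v, r) - u(22) = (-4 + 8) - (12 + 3*22) = 4 - (12 + 66) = 4 - 1*78 = 4 - 78 = -74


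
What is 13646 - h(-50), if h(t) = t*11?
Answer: 14196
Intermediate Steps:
h(t) = 11*t
13646 - h(-50) = 13646 - 11*(-50) = 13646 - 1*(-550) = 13646 + 550 = 14196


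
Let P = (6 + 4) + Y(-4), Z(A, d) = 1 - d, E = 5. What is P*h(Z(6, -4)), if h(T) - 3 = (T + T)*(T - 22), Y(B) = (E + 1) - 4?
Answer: -2004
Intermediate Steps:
Y(B) = 2 (Y(B) = (5 + 1) - 4 = 6 - 4 = 2)
h(T) = 3 + 2*T*(-22 + T) (h(T) = 3 + (T + T)*(T - 22) = 3 + (2*T)*(-22 + T) = 3 + 2*T*(-22 + T))
P = 12 (P = (6 + 4) + 2 = 10 + 2 = 12)
P*h(Z(6, -4)) = 12*(3 - 44*(1 - 1*(-4)) + 2*(1 - 1*(-4))²) = 12*(3 - 44*(1 + 4) + 2*(1 + 4)²) = 12*(3 - 44*5 + 2*5²) = 12*(3 - 220 + 2*25) = 12*(3 - 220 + 50) = 12*(-167) = -2004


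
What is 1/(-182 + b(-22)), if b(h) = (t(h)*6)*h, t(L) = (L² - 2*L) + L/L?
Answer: -1/70010 ≈ -1.4284e-5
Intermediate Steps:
t(L) = 1 + L² - 2*L (t(L) = (L² - 2*L) + 1 = 1 + L² - 2*L)
b(h) = h*(6 - 12*h + 6*h²) (b(h) = ((1 + h² - 2*h)*6)*h = (6 - 12*h + 6*h²)*h = h*(6 - 12*h + 6*h²))
1/(-182 + b(-22)) = 1/(-182 + 6*(-22)*(1 + (-22)² - 2*(-22))) = 1/(-182 + 6*(-22)*(1 + 484 + 44)) = 1/(-182 + 6*(-22)*529) = 1/(-182 - 69828) = 1/(-70010) = -1/70010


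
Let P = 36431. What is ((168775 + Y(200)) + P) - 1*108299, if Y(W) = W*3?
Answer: 97507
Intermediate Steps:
Y(W) = 3*W
((168775 + Y(200)) + P) - 1*108299 = ((168775 + 3*200) + 36431) - 1*108299 = ((168775 + 600) + 36431) - 108299 = (169375 + 36431) - 108299 = 205806 - 108299 = 97507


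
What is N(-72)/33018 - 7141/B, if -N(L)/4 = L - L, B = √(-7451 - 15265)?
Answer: 7141*I*√631/3786 ≈ 47.38*I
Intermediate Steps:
B = 6*I*√631 (B = √(-22716) = 6*I*√631 ≈ 150.72*I)
N(L) = 0 (N(L) = -4*(L - L) = -4*0 = 0)
N(-72)/33018 - 7141/B = 0/33018 - 7141*(-I*√631/3786) = 0*(1/33018) - (-7141)*I*√631/3786 = 0 + 7141*I*√631/3786 = 7141*I*√631/3786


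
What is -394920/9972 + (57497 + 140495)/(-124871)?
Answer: -1424678654/34589267 ≈ -41.188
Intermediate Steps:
-394920/9972 + (57497 + 140495)/(-124871) = -394920*1/9972 + 197992*(-1/124871) = -10970/277 - 197992/124871 = -1424678654/34589267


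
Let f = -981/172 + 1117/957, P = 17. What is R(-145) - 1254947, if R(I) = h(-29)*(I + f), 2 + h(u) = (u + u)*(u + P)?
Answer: -111825800725/82302 ≈ -1.3587e+6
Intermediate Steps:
h(u) = -2 + 2*u*(17 + u) (h(u) = -2 + (u + u)*(u + 17) = -2 + (2*u)*(17 + u) = -2 + 2*u*(17 + u))
f = -746693/164604 (f = -981*1/172 + 1117*(1/957) = -981/172 + 1117/957 = -746693/164604 ≈ -4.5363)
R(I) = -259102471/82302 + 694*I (R(I) = (-2 + 2*(-29)**2 + 34*(-29))*(I - 746693/164604) = (-2 + 2*841 - 986)*(-746693/164604 + I) = (-2 + 1682 - 986)*(-746693/164604 + I) = 694*(-746693/164604 + I) = -259102471/82302 + 694*I)
R(-145) - 1254947 = (-259102471/82302 + 694*(-145)) - 1254947 = (-259102471/82302 - 100630) - 1254947 = -8541152731/82302 - 1254947 = -111825800725/82302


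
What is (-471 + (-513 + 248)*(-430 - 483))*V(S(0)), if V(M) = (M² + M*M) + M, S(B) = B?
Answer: 0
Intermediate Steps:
V(M) = M + 2*M² (V(M) = (M² + M²) + M = 2*M² + M = M + 2*M²)
(-471 + (-513 + 248)*(-430 - 483))*V(S(0)) = (-471 + (-513 + 248)*(-430 - 483))*(0*(1 + 2*0)) = (-471 - 265*(-913))*(0*(1 + 0)) = (-471 + 241945)*(0*1) = 241474*0 = 0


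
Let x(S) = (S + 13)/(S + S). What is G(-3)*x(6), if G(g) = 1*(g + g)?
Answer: -19/2 ≈ -9.5000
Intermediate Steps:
G(g) = 2*g (G(g) = 1*(2*g) = 2*g)
x(S) = (13 + S)/(2*S) (x(S) = (13 + S)/((2*S)) = (13 + S)*(1/(2*S)) = (13 + S)/(2*S))
G(-3)*x(6) = (2*(-3))*((1/2)*(13 + 6)/6) = -3*19/6 = -6*19/12 = -19/2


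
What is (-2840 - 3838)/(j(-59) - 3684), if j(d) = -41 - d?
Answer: 1113/611 ≈ 1.8216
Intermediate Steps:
(-2840 - 3838)/(j(-59) - 3684) = (-2840 - 3838)/((-41 - 1*(-59)) - 3684) = -6678/((-41 + 59) - 3684) = -6678/(18 - 3684) = -6678/(-3666) = -6678*(-1/3666) = 1113/611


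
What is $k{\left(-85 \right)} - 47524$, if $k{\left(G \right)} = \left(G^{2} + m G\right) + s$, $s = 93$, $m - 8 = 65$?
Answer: $-46411$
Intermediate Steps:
$m = 73$ ($m = 8 + 65 = 73$)
$k{\left(G \right)} = 93 + G^{2} + 73 G$ ($k{\left(G \right)} = \left(G^{2} + 73 G\right) + 93 = 93 + G^{2} + 73 G$)
$k{\left(-85 \right)} - 47524 = \left(93 + \left(-85\right)^{2} + 73 \left(-85\right)\right) - 47524 = \left(93 + 7225 - 6205\right) - 47524 = 1113 - 47524 = -46411$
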